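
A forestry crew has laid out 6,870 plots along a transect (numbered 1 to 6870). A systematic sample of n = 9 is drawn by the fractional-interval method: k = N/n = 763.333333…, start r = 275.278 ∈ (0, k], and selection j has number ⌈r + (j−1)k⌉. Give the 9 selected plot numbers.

j=1: r + 0k = 275.278 → ⌈·⌉ = 276
j=2: r + 1k = 1038.611333… → ⌈·⌉ = 1039
j=3: r + 2k = 1801.944666… → ⌈·⌉ = 1802
j=4: r + 3k = 2565.278 → ⌈·⌉ = 2566
j=5: r + 4k = 3328.611333… → ⌈·⌉ = 3329
j=6: r + 5k = 4091.944666… → ⌈·⌉ = 4092
j=7: r + 6k = 4855.278 → ⌈·⌉ = 4856
j=8: r + 7k = 5618.611333… → ⌈·⌉ = 5619
j=9: r + 8k = 6381.944666… → ⌈·⌉ = 6382

276, 1039, 1802, 2566, 3329, 4092, 4856, 5619, 6382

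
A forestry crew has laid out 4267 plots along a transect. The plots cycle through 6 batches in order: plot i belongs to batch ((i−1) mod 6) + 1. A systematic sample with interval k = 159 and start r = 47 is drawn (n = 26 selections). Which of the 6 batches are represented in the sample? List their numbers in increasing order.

2, 5

Consecutive selections differ by k = 159, so their batch numbers differ by 159 mod 6 = 3.
gcd(159, 6) = 3, so the sample visits 6/3 = 2 distinct residues mod 6.
Start 47 is batch 5; the batches hit are 2, 5.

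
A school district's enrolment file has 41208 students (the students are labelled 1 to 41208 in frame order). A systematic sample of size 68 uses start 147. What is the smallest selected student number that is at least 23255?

23781

k = 41208/68 = 606
Steps past start: ⌈(23255 − 147)/606⌉ = ⌈23108/606⌉ = 39
Selected student: 147 + 39×606 = 23781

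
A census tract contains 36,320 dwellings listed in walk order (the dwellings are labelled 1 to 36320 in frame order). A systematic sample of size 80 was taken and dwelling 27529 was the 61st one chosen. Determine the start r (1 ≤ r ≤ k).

k = 36320/80 = 454
r = 27529 − (61−1)×454 = 27529 − 27240 = 289

289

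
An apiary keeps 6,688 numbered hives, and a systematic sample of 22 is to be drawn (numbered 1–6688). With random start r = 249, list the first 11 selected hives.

249, 553, 857, 1161, 1465, 1769, 2073, 2377, 2681, 2985, 3289

k = N/n = 6688/22 = 304
hive 1: 249
hive 2: 249 + 304 = 553
hive 3: 553 + 304 = 857
hive 4: 857 + 304 = 1161
hive 5: 1161 + 304 = 1465
hive 6: 1465 + 304 = 1769
hive 7: 1769 + 304 = 2073
hive 8: 2073 + 304 = 2377
hive 9: 2377 + 304 = 2681
hive 10: 2681 + 304 = 2985
hive 11: 2985 + 304 = 3289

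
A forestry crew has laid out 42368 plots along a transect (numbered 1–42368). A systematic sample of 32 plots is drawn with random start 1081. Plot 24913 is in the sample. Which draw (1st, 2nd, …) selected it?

k = 42368/32 = 1324
position = (24913 − 1081)/1324 + 1 = 23832/1324 + 1 = 18 + 1 = 19

19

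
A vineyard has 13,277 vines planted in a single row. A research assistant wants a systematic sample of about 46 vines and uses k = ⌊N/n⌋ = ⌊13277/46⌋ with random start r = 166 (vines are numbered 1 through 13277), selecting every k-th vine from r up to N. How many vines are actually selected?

46

k = ⌊13277/46⌋ = 288
Achieved size = ⌊(13277 − 166)/288⌋ + 1 = ⌊13111/288⌋ + 1 = 45 + 1 = 46
(last selection: 166 + 45×288 = 13126 ≤ 13277; next would be 13414 > 13277)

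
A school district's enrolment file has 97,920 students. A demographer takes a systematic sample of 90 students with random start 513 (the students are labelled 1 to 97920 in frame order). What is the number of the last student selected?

97345

k = 97920/90 = 1088
90th selection = r + (90−1)·k = 513 + 89×1088 = 513 + 96832 = 97345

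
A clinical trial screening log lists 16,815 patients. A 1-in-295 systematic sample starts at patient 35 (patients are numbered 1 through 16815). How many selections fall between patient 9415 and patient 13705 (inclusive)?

15

k = 295
First selection ≥ 9415: 35 + ⌈(9415−35)/295⌉·295 = 35 + 32×295 = 9475
Last selection ≤ 13705: 35 + ⌊(13705−35)/295⌋·295 = 35 + 46×295 = 13605
Count = 46 − 32 + 1 = 15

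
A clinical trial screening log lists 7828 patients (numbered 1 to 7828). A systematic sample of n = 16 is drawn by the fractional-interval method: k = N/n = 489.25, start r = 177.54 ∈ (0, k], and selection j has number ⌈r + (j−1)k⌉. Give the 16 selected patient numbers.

178, 667, 1157, 1646, 2135, 2624, 3114, 3603, 4092, 4581, 5071, 5560, 6049, 6538, 7028, 7517

j=1: r + 0k = 177.54 → ⌈·⌉ = 178
j=2: r + 1k = 666.79 → ⌈·⌉ = 667
j=3: r + 2k = 1156.04 → ⌈·⌉ = 1157
j=4: r + 3k = 1645.29 → ⌈·⌉ = 1646
j=5: r + 4k = 2134.54 → ⌈·⌉ = 2135
j=6: r + 5k = 2623.79 → ⌈·⌉ = 2624
j=7: r + 6k = 3113.04 → ⌈·⌉ = 3114
j=8: r + 7k = 3602.29 → ⌈·⌉ = 3603
j=9: r + 8k = 4091.54 → ⌈·⌉ = 4092
j=10: r + 9k = 4580.79 → ⌈·⌉ = 4581
j=11: r + 10k = 5070.04 → ⌈·⌉ = 5071
j=12: r + 11k = 5559.29 → ⌈·⌉ = 5560
j=13: r + 12k = 6048.54 → ⌈·⌉ = 6049
j=14: r + 13k = 6537.79 → ⌈·⌉ = 6538
j=15: r + 14k = 7027.04 → ⌈·⌉ = 7028
j=16: r + 15k = 7516.29 → ⌈·⌉ = 7517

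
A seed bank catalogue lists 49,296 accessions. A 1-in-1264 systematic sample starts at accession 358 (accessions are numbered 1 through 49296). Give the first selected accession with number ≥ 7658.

k = 1264
Steps past start: ⌈(7658 − 358)/1264⌉ = ⌈7300/1264⌉ = 6
Selected accession: 358 + 6×1264 = 7942

7942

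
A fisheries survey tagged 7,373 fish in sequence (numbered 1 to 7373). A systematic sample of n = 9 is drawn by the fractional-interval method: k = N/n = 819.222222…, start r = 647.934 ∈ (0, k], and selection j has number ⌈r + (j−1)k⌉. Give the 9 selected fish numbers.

j=1: r + 0k = 647.934 → ⌈·⌉ = 648
j=2: r + 1k = 1467.156222… → ⌈·⌉ = 1468
j=3: r + 2k = 2286.378444… → ⌈·⌉ = 2287
j=4: r + 3k = 3105.600666… → ⌈·⌉ = 3106
j=5: r + 4k = 3924.822888… → ⌈·⌉ = 3925
j=6: r + 5k = 4744.045111… → ⌈·⌉ = 4745
j=7: r + 6k = 5563.267333… → ⌈·⌉ = 5564
j=8: r + 7k = 6382.489555… → ⌈·⌉ = 6383
j=9: r + 8k = 7201.711777… → ⌈·⌉ = 7202

648, 1468, 2287, 3106, 3925, 4745, 5564, 6383, 7202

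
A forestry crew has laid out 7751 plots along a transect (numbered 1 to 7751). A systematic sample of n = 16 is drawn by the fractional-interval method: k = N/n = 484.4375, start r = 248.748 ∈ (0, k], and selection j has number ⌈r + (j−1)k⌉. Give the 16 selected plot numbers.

j=1: r + 0k = 248.748 → ⌈·⌉ = 249
j=2: r + 1k = 733.1855 → ⌈·⌉ = 734
j=3: r + 2k = 1217.623 → ⌈·⌉ = 1218
j=4: r + 3k = 1702.0605 → ⌈·⌉ = 1703
j=5: r + 4k = 2186.498 → ⌈·⌉ = 2187
j=6: r + 5k = 2670.9355 → ⌈·⌉ = 2671
j=7: r + 6k = 3155.373 → ⌈·⌉ = 3156
j=8: r + 7k = 3639.8105 → ⌈·⌉ = 3640
j=9: r + 8k = 4124.248 → ⌈·⌉ = 4125
j=10: r + 9k = 4608.6855 → ⌈·⌉ = 4609
j=11: r + 10k = 5093.123 → ⌈·⌉ = 5094
j=12: r + 11k = 5577.5605 → ⌈·⌉ = 5578
j=13: r + 12k = 6061.998 → ⌈·⌉ = 6062
j=14: r + 13k = 6546.4355 → ⌈·⌉ = 6547
j=15: r + 14k = 7030.873 → ⌈·⌉ = 7031
j=16: r + 15k = 7515.3105 → ⌈·⌉ = 7516

249, 734, 1218, 1703, 2187, 2671, 3156, 3640, 4125, 4609, 5094, 5578, 6062, 6547, 7031, 7516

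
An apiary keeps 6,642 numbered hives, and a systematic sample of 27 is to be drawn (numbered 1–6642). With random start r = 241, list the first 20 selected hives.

241, 487, 733, 979, 1225, 1471, 1717, 1963, 2209, 2455, 2701, 2947, 3193, 3439, 3685, 3931, 4177, 4423, 4669, 4915

k = N/n = 6642/27 = 246
hive 1: 241
hive 2: 241 + 246 = 487
hive 3: 487 + 246 = 733
hive 4: 733 + 246 = 979
hive 5: 979 + 246 = 1225
hive 6: 1225 + 246 = 1471
hive 7: 1471 + 246 = 1717
hive 8: 1717 + 246 = 1963
hive 9: 1963 + 246 = 2209
hive 10: 2209 + 246 = 2455
hive 11: 2455 + 246 = 2701
hive 12: 2701 + 246 = 2947
hive 13: 2947 + 246 = 3193
hive 14: 3193 + 246 = 3439
hive 15: 3439 + 246 = 3685
hive 16: 3685 + 246 = 3931
hive 17: 3931 + 246 = 4177
hive 18: 4177 + 246 = 4423
hive 19: 4423 + 246 = 4669
hive 20: 4669 + 246 = 4915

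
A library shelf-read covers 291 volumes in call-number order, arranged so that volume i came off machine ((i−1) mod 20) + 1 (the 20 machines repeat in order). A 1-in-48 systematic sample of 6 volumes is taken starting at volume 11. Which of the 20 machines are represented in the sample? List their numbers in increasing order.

Consecutive selections differ by k = 48, so their machine numbers differ by 48 mod 20 = 8.
gcd(48, 20) = 4, so the sample visits 20/4 = 5 distinct residues mod 20.
Start 11 is machine 11; the machines hit are 3, 7, 11, 15, 19.

3, 7, 11, 15, 19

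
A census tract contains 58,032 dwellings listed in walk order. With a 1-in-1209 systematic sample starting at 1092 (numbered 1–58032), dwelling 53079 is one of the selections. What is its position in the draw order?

k = 1209
position = (53079 − 1092)/1209 + 1 = 51987/1209 + 1 = 43 + 1 = 44

44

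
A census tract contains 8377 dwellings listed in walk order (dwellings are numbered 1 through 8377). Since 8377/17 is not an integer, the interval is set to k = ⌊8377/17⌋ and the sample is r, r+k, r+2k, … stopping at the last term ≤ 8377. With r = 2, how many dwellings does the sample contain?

k = ⌊8377/17⌋ = 492
Achieved size = ⌊(8377 − 2)/492⌋ + 1 = ⌊8375/492⌋ + 1 = 17 + 1 = 18
(last selection: 2 + 17×492 = 8366 ≤ 8377; next would be 8858 > 8377)

18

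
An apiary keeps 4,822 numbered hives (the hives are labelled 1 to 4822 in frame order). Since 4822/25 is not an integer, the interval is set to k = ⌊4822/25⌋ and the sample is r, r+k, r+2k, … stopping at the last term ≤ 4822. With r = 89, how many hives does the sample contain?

25

k = ⌊4822/25⌋ = 192
Achieved size = ⌊(4822 − 89)/192⌋ + 1 = ⌊4733/192⌋ + 1 = 24 + 1 = 25
(last selection: 89 + 24×192 = 4697 ≤ 4822; next would be 4889 > 4822)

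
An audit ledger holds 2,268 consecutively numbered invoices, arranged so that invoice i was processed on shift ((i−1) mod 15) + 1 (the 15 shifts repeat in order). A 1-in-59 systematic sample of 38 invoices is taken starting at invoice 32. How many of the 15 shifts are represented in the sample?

15

Consecutive selections differ by k = 59, so their shift numbers differ by 59 mod 15 = 14.
gcd(59, 15) = 1, so the sample visits 15/1 = 15 distinct residues mod 15.
Start 32 is shift 2; the shifts hit are 1, 2, 3, 4, 5, 6, 7, 8, 9, 10, 11, 12, 13, 14, 15.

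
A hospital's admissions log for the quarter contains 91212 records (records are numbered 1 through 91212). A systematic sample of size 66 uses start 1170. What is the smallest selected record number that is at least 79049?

k = 91212/66 = 1382
Steps past start: ⌈(79049 − 1170)/1382⌉ = ⌈77879/1382⌉ = 57
Selected record: 1170 + 57×1382 = 79944

79944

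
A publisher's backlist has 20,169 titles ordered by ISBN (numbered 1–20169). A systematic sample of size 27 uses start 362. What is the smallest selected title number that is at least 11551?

11567

k = 20169/27 = 747
Steps past start: ⌈(11551 − 362)/747⌉ = ⌈11189/747⌉ = 15
Selected title: 362 + 15×747 = 11567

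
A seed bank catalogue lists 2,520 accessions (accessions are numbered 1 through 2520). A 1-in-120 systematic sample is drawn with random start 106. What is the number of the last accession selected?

k = 120
21st selection = r + (21−1)·k = 106 + 20×120 = 106 + 2400 = 2506

2506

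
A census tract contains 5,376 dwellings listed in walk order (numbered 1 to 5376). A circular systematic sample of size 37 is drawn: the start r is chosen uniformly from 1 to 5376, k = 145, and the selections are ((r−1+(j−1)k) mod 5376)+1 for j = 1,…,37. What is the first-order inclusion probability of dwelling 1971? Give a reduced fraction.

For each position j, as r ranges over 1…5376 the j-th selection hits every dwelling exactly once, so dwelling 1971 is selected for exactly 37 of the 5376 starts.
Inclusion probability = 37/5376.

37/5376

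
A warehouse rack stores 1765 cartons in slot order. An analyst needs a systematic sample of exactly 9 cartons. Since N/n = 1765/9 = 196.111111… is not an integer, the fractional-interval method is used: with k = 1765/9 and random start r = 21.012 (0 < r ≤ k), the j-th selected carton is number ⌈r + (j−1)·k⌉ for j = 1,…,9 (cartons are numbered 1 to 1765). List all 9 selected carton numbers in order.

22, 218, 414, 610, 806, 1002, 1198, 1394, 1590

j=1: r + 0k = 21.012 → ⌈·⌉ = 22
j=2: r + 1k = 217.123111… → ⌈·⌉ = 218
j=3: r + 2k = 413.234222… → ⌈·⌉ = 414
j=4: r + 3k = 609.345333… → ⌈·⌉ = 610
j=5: r + 4k = 805.456444… → ⌈·⌉ = 806
j=6: r + 5k = 1001.567555… → ⌈·⌉ = 1002
j=7: r + 6k = 1197.678666… → ⌈·⌉ = 1198
j=8: r + 7k = 1393.789777… → ⌈·⌉ = 1394
j=9: r + 8k = 1589.900888… → ⌈·⌉ = 1590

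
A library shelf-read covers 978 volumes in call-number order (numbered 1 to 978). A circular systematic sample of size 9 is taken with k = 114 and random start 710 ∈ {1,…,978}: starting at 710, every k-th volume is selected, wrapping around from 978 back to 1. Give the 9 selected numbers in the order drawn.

Selection 1: 710
Selection 2: 710 + 114 = 824
Selection 3: 824 + 114 = 938
Selection 4: 938 + 114 = 1052 → 1052 − 978 = 74
Selection 5: 74 + 114 = 188
Selection 6: 188 + 114 = 302
Selection 7: 302 + 114 = 416
Selection 8: 416 + 114 = 530
Selection 9: 530 + 114 = 644

710, 824, 938, 74, 188, 302, 416, 530, 644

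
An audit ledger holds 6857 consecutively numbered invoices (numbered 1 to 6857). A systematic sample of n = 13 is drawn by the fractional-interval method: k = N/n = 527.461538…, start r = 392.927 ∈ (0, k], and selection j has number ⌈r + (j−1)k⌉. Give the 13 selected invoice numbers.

393, 921, 1448, 1976, 2503, 3031, 3558, 4086, 4613, 5141, 5668, 6196, 6723

j=1: r + 0k = 392.927 → ⌈·⌉ = 393
j=2: r + 1k = 920.388538… → ⌈·⌉ = 921
j=3: r + 2k = 1447.850076… → ⌈·⌉ = 1448
j=4: r + 3k = 1975.311615… → ⌈·⌉ = 1976
j=5: r + 4k = 2502.773153… → ⌈·⌉ = 2503
j=6: r + 5k = 3030.234692… → ⌈·⌉ = 3031
j=7: r + 6k = 3557.696230… → ⌈·⌉ = 3558
j=8: r + 7k = 4085.157769… → ⌈·⌉ = 4086
j=9: r + 8k = 4612.619307… → ⌈·⌉ = 4613
j=10: r + 9k = 5140.080846… → ⌈·⌉ = 5141
j=11: r + 10k = 5667.542384… → ⌈·⌉ = 5668
j=12: r + 11k = 6195.003923… → ⌈·⌉ = 6196
j=13: r + 12k = 6722.465461… → ⌈·⌉ = 6723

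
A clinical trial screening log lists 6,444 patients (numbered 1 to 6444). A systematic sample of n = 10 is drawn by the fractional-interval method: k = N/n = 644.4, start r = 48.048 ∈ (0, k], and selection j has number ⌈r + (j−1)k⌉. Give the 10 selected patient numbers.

49, 693, 1337, 1982, 2626, 3271, 3915, 4559, 5204, 5848

j=1: r + 0k = 48.048 → ⌈·⌉ = 49
j=2: r + 1k = 692.448 → ⌈·⌉ = 693
j=3: r + 2k = 1336.848 → ⌈·⌉ = 1337
j=4: r + 3k = 1981.248 → ⌈·⌉ = 1982
j=5: r + 4k = 2625.648 → ⌈·⌉ = 2626
j=6: r + 5k = 3270.048 → ⌈·⌉ = 3271
j=7: r + 6k = 3914.448 → ⌈·⌉ = 3915
j=8: r + 7k = 4558.848 → ⌈·⌉ = 4559
j=9: r + 8k = 5203.248 → ⌈·⌉ = 5204
j=10: r + 9k = 5847.648 → ⌈·⌉ = 5848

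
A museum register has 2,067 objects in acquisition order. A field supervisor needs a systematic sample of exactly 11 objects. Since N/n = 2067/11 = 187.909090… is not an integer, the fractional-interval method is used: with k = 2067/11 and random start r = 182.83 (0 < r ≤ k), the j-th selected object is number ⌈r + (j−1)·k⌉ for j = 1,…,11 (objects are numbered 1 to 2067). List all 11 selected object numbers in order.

j=1: r + 0k = 182.83 → ⌈·⌉ = 183
j=2: r + 1k = 370.739090… → ⌈·⌉ = 371
j=3: r + 2k = 558.648181… → ⌈·⌉ = 559
j=4: r + 3k = 746.557272… → ⌈·⌉ = 747
j=5: r + 4k = 934.466363… → ⌈·⌉ = 935
j=6: r + 5k = 1122.375454… → ⌈·⌉ = 1123
j=7: r + 6k = 1310.284545… → ⌈·⌉ = 1311
j=8: r + 7k = 1498.193636… → ⌈·⌉ = 1499
j=9: r + 8k = 1686.102727… → ⌈·⌉ = 1687
j=10: r + 9k = 1874.011818… → ⌈·⌉ = 1875
j=11: r + 10k = 2061.920909… → ⌈·⌉ = 2062

183, 371, 559, 747, 935, 1123, 1311, 1499, 1687, 1875, 2062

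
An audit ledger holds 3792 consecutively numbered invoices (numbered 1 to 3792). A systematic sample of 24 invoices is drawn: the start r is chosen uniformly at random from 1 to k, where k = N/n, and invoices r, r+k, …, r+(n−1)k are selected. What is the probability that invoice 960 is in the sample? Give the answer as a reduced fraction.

1/158

k = 3792/24 = 158.
Invoice 960 is selected iff r ≡ 960 (mod 158); exactly one such r in {1,…,158}.
Inclusion probability = 1/158.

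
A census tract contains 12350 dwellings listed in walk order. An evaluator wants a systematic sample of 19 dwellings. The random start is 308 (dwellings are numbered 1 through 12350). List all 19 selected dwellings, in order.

308, 958, 1608, 2258, 2908, 3558, 4208, 4858, 5508, 6158, 6808, 7458, 8108, 8758, 9408, 10058, 10708, 11358, 12008

k = N/n = 12350/19 = 650
dwelling 1: 308
dwelling 2: 308 + 650 = 958
dwelling 3: 958 + 650 = 1608
dwelling 4: 1608 + 650 = 2258
dwelling 5: 2258 + 650 = 2908
dwelling 6: 2908 + 650 = 3558
dwelling 7: 3558 + 650 = 4208
dwelling 8: 4208 + 650 = 4858
dwelling 9: 4858 + 650 = 5508
dwelling 10: 5508 + 650 = 6158
dwelling 11: 6158 + 650 = 6808
dwelling 12: 6808 + 650 = 7458
dwelling 13: 7458 + 650 = 8108
dwelling 14: 8108 + 650 = 8758
dwelling 15: 8758 + 650 = 9408
dwelling 16: 9408 + 650 = 10058
dwelling 17: 10058 + 650 = 10708
dwelling 18: 10708 + 650 = 11358
dwelling 19: 11358 + 650 = 12008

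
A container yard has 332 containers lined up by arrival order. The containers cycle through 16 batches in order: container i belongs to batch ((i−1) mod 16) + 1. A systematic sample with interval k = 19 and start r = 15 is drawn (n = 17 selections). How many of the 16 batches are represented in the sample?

Consecutive selections differ by k = 19, so their batch numbers differ by 19 mod 16 = 3.
gcd(19, 16) = 1, so the sample visits 16/1 = 16 distinct residues mod 16.
Start 15 is batch 15; the batches hit are 1, 2, 3, 4, 5, 6, 7, 8, 9, 10, 11, 12, 13, 14, 15, 16.

16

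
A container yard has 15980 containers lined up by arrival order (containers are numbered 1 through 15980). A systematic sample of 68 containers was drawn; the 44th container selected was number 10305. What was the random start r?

200

k = 15980/68 = 235
r = 10305 − (44−1)×235 = 10305 − 10105 = 200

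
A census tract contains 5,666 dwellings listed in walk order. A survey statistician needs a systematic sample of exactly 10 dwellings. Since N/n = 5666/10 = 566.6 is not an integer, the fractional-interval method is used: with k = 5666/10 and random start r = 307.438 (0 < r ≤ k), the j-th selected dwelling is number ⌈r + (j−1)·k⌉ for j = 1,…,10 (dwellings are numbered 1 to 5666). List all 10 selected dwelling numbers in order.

j=1: r + 0k = 307.438 → ⌈·⌉ = 308
j=2: r + 1k = 874.038 → ⌈·⌉ = 875
j=3: r + 2k = 1440.638 → ⌈·⌉ = 1441
j=4: r + 3k = 2007.238 → ⌈·⌉ = 2008
j=5: r + 4k = 2573.838 → ⌈·⌉ = 2574
j=6: r + 5k = 3140.438 → ⌈·⌉ = 3141
j=7: r + 6k = 3707.038 → ⌈·⌉ = 3708
j=8: r + 7k = 4273.638 → ⌈·⌉ = 4274
j=9: r + 8k = 4840.238 → ⌈·⌉ = 4841
j=10: r + 9k = 5406.838 → ⌈·⌉ = 5407

308, 875, 1441, 2008, 2574, 3141, 3708, 4274, 4841, 5407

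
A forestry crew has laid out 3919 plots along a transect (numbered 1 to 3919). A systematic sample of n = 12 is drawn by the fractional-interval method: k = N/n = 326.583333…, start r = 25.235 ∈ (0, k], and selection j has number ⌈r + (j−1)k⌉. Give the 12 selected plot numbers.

j=1: r + 0k = 25.235 → ⌈·⌉ = 26
j=2: r + 1k = 351.818333… → ⌈·⌉ = 352
j=3: r + 2k = 678.401666… → ⌈·⌉ = 679
j=4: r + 3k = 1004.985 → ⌈·⌉ = 1005
j=5: r + 4k = 1331.568333… → ⌈·⌉ = 1332
j=6: r + 5k = 1658.151666… → ⌈·⌉ = 1659
j=7: r + 6k = 1984.735 → ⌈·⌉ = 1985
j=8: r + 7k = 2311.318333… → ⌈·⌉ = 2312
j=9: r + 8k = 2637.901666… → ⌈·⌉ = 2638
j=10: r + 9k = 2964.485 → ⌈·⌉ = 2965
j=11: r + 10k = 3291.068333… → ⌈·⌉ = 3292
j=12: r + 11k = 3617.651666… → ⌈·⌉ = 3618

26, 352, 679, 1005, 1332, 1659, 1985, 2312, 2638, 2965, 3292, 3618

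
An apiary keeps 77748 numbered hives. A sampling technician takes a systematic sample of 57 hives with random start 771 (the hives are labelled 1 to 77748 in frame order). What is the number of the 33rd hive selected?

44419

k = 77748/57 = 1364
33rd selection = r + (33−1)·k = 771 + 32×1364 = 771 + 43648 = 44419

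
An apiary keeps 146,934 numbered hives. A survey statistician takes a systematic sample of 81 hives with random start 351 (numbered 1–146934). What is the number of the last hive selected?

k = 146934/81 = 1814
81st selection = r + (81−1)·k = 351 + 80×1814 = 351 + 145120 = 145471

145471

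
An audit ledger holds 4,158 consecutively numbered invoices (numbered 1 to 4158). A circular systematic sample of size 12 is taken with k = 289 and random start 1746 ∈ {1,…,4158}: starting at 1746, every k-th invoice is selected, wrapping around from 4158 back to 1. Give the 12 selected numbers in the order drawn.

1746, 2035, 2324, 2613, 2902, 3191, 3480, 3769, 4058, 189, 478, 767

Selection 1: 1746
Selection 2: 1746 + 289 = 2035
Selection 3: 2035 + 289 = 2324
Selection 4: 2324 + 289 = 2613
Selection 5: 2613 + 289 = 2902
Selection 6: 2902 + 289 = 3191
Selection 7: 3191 + 289 = 3480
Selection 8: 3480 + 289 = 3769
Selection 9: 3769 + 289 = 4058
Selection 10: 4058 + 289 = 4347 → 4347 − 4158 = 189
Selection 11: 189 + 289 = 478
Selection 12: 478 + 289 = 767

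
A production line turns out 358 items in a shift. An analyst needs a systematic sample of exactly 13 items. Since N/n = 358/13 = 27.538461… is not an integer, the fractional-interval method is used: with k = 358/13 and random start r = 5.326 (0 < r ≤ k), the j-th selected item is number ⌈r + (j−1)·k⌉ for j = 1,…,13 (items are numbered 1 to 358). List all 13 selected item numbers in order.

6, 33, 61, 88, 116, 144, 171, 199, 226, 254, 281, 309, 336

j=1: r + 0k = 5.326 → ⌈·⌉ = 6
j=2: r + 1k = 32.864461… → ⌈·⌉ = 33
j=3: r + 2k = 60.402923… → ⌈·⌉ = 61
j=4: r + 3k = 87.941384… → ⌈·⌉ = 88
j=5: r + 4k = 115.479846… → ⌈·⌉ = 116
j=6: r + 5k = 143.018307… → ⌈·⌉ = 144
j=7: r + 6k = 170.556769… → ⌈·⌉ = 171
j=8: r + 7k = 198.095230… → ⌈·⌉ = 199
j=9: r + 8k = 225.633692… → ⌈·⌉ = 226
j=10: r + 9k = 253.172153… → ⌈·⌉ = 254
j=11: r + 10k = 280.710615… → ⌈·⌉ = 281
j=12: r + 11k = 308.249076… → ⌈·⌉ = 309
j=13: r + 12k = 335.787538… → ⌈·⌉ = 336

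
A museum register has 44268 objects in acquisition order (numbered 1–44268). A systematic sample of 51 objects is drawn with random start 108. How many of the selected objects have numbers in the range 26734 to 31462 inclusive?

k = 44268/51 = 868
First selection ≥ 26734: 108 + ⌈(26734−108)/868⌉·868 = 108 + 31×868 = 27016
Last selection ≤ 31462: 108 + ⌊(31462−108)/868⌋·868 = 108 + 36×868 = 31356
Count = 36 − 31 + 1 = 6

6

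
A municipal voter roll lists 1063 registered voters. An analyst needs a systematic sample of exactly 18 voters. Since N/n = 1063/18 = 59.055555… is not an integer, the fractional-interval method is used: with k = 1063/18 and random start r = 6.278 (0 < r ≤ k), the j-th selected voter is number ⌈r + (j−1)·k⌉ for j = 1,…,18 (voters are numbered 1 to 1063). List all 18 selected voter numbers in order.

j=1: r + 0k = 6.278 → ⌈·⌉ = 7
j=2: r + 1k = 65.333555… → ⌈·⌉ = 66
j=3: r + 2k = 124.389111… → ⌈·⌉ = 125
j=4: r + 3k = 183.444666… → ⌈·⌉ = 184
j=5: r + 4k = 242.500222… → ⌈·⌉ = 243
j=6: r + 5k = 301.555777… → ⌈·⌉ = 302
j=7: r + 6k = 360.611333… → ⌈·⌉ = 361
j=8: r + 7k = 419.666888… → ⌈·⌉ = 420
j=9: r + 8k = 478.722444… → ⌈·⌉ = 479
j=10: r + 9k = 537.778 → ⌈·⌉ = 538
j=11: r + 10k = 596.833555… → ⌈·⌉ = 597
j=12: r + 11k = 655.889111… → ⌈·⌉ = 656
j=13: r + 12k = 714.944666… → ⌈·⌉ = 715
j=14: r + 13k = 774.000222… → ⌈·⌉ = 775
j=15: r + 14k = 833.055777… → ⌈·⌉ = 834
j=16: r + 15k = 892.111333… → ⌈·⌉ = 893
j=17: r + 16k = 951.166888… → ⌈·⌉ = 952
j=18: r + 17k = 1010.222444… → ⌈·⌉ = 1011

7, 66, 125, 184, 243, 302, 361, 420, 479, 538, 597, 656, 715, 775, 834, 893, 952, 1011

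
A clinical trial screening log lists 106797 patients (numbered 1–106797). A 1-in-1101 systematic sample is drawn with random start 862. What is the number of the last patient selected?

k = 1101
97th selection = r + (97−1)·k = 862 + 96×1101 = 862 + 105696 = 106558

106558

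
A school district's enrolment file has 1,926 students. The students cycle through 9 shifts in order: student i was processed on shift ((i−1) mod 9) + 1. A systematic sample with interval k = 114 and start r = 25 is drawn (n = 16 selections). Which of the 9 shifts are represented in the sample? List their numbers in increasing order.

Consecutive selections differ by k = 114, so their shift numbers differ by 114 mod 9 = 6.
gcd(114, 9) = 3, so the sample visits 9/3 = 3 distinct residues mod 9.
Start 25 is shift 7; the shifts hit are 1, 4, 7.

1, 4, 7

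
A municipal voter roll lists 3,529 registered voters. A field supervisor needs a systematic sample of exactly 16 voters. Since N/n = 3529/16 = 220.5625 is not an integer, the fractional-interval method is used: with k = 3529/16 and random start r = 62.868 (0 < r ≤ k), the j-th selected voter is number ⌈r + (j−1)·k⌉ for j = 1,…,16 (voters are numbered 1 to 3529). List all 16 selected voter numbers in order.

63, 284, 504, 725, 946, 1166, 1387, 1607, 1828, 2048, 2269, 2490, 2710, 2931, 3151, 3372

j=1: r + 0k = 62.868 → ⌈·⌉ = 63
j=2: r + 1k = 283.4305 → ⌈·⌉ = 284
j=3: r + 2k = 503.993 → ⌈·⌉ = 504
j=4: r + 3k = 724.5555 → ⌈·⌉ = 725
j=5: r + 4k = 945.118 → ⌈·⌉ = 946
j=6: r + 5k = 1165.6805 → ⌈·⌉ = 1166
j=7: r + 6k = 1386.243 → ⌈·⌉ = 1387
j=8: r + 7k = 1606.8055 → ⌈·⌉ = 1607
j=9: r + 8k = 1827.368 → ⌈·⌉ = 1828
j=10: r + 9k = 2047.9305 → ⌈·⌉ = 2048
j=11: r + 10k = 2268.493 → ⌈·⌉ = 2269
j=12: r + 11k = 2489.0555 → ⌈·⌉ = 2490
j=13: r + 12k = 2709.618 → ⌈·⌉ = 2710
j=14: r + 13k = 2930.1805 → ⌈·⌉ = 2931
j=15: r + 14k = 3150.743 → ⌈·⌉ = 3151
j=16: r + 15k = 3371.3055 → ⌈·⌉ = 3372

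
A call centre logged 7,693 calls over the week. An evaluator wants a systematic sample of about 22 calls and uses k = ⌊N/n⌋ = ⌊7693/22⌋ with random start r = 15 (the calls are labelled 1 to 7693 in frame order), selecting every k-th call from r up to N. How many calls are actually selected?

k = ⌊7693/22⌋ = 349
Achieved size = ⌊(7693 − 15)/349⌋ + 1 = ⌊7678/349⌋ + 1 = 22 + 1 = 23
(last selection: 15 + 22×349 = 7693 ≤ 7693; next would be 8042 > 7693)

23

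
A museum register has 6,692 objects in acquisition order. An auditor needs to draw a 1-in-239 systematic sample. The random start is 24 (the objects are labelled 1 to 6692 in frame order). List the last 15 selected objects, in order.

14th selection = 24 + 13×239 = 3131
15th: 3131 + 239 = 3370
16th: 3370 + 239 = 3609
17th: 3609 + 239 = 3848
18th: 3848 + 239 = 4087
19th: 4087 + 239 = 4326
20th: 4326 + 239 = 4565
21st: 4565 + 239 = 4804
22nd: 4804 + 239 = 5043
23rd: 5043 + 239 = 5282
24th: 5282 + 239 = 5521
25th: 5521 + 239 = 5760
26th: 5760 + 239 = 5999
27th: 5999 + 239 = 6238
28th: 6238 + 239 = 6477

3131, 3370, 3609, 3848, 4087, 4326, 4565, 4804, 5043, 5282, 5521, 5760, 5999, 6238, 6477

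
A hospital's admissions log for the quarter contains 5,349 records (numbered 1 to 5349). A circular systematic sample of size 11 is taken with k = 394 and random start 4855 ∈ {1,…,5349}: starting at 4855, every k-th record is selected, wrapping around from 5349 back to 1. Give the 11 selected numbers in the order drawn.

Selection 1: 4855
Selection 2: 4855 + 394 = 5249
Selection 3: 5249 + 394 = 5643 → 5643 − 5349 = 294
Selection 4: 294 + 394 = 688
Selection 5: 688 + 394 = 1082
Selection 6: 1082 + 394 = 1476
Selection 7: 1476 + 394 = 1870
Selection 8: 1870 + 394 = 2264
Selection 9: 2264 + 394 = 2658
Selection 10: 2658 + 394 = 3052
Selection 11: 3052 + 394 = 3446

4855, 5249, 294, 688, 1082, 1476, 1870, 2264, 2658, 3052, 3446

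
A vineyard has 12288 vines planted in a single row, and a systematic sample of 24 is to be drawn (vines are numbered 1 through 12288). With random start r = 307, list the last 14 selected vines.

k = N/n = 12288/24 = 512
11th selection = 307 + 10×512 = 5427
12th: 5427 + 512 = 5939
13th: 5939 + 512 = 6451
14th: 6451 + 512 = 6963
15th: 6963 + 512 = 7475
16th: 7475 + 512 = 7987
17th: 7987 + 512 = 8499
18th: 8499 + 512 = 9011
19th: 9011 + 512 = 9523
20th: 9523 + 512 = 10035
21st: 10035 + 512 = 10547
22nd: 10547 + 512 = 11059
23rd: 11059 + 512 = 11571
24th: 11571 + 512 = 12083

5427, 5939, 6451, 6963, 7475, 7987, 8499, 9011, 9523, 10035, 10547, 11059, 11571, 12083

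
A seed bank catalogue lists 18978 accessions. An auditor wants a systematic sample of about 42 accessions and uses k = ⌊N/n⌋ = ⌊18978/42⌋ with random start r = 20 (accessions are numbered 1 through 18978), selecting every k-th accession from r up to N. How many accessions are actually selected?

k = ⌊18978/42⌋ = 451
Achieved size = ⌊(18978 − 20)/451⌋ + 1 = ⌊18958/451⌋ + 1 = 42 + 1 = 43
(last selection: 20 + 42×451 = 18962 ≤ 18978; next would be 19413 > 18978)

43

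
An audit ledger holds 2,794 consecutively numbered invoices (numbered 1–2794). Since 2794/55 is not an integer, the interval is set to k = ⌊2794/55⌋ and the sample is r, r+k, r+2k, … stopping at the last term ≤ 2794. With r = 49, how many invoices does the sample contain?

k = ⌊2794/55⌋ = 50
Achieved size = ⌊(2794 − 49)/50⌋ + 1 = ⌊2745/50⌋ + 1 = 54 + 1 = 55
(last selection: 49 + 54×50 = 2749 ≤ 2794; next would be 2799 > 2794)

55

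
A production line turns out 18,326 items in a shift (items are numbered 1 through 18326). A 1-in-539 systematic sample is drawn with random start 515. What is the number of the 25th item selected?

13451

k = 539
25th selection = r + (25−1)·k = 515 + 24×539 = 515 + 12936 = 13451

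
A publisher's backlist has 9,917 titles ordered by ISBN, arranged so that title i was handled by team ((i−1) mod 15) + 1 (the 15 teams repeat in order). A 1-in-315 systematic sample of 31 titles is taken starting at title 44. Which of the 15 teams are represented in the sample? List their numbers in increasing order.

14

Consecutive selections differ by k = 315, so their team numbers differ by 315 mod 15 = 0.
gcd(315, 15) = 15, so the sample visits 15/15 = 1 distinct residues mod 15.
Start 44 is team 14; the teams hit are 14.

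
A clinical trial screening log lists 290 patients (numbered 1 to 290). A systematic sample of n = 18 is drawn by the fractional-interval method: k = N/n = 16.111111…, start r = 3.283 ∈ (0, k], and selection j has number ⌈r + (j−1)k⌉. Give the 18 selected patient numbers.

4, 20, 36, 52, 68, 84, 100, 117, 133, 149, 165, 181, 197, 213, 229, 245, 262, 278

j=1: r + 0k = 3.283 → ⌈·⌉ = 4
j=2: r + 1k = 19.394111… → ⌈·⌉ = 20
j=3: r + 2k = 35.505222… → ⌈·⌉ = 36
j=4: r + 3k = 51.616333… → ⌈·⌉ = 52
j=5: r + 4k = 67.727444… → ⌈·⌉ = 68
j=6: r + 5k = 83.838555… → ⌈·⌉ = 84
j=7: r + 6k = 99.949666… → ⌈·⌉ = 100
j=8: r + 7k = 116.060777… → ⌈·⌉ = 117
j=9: r + 8k = 132.171888… → ⌈·⌉ = 133
j=10: r + 9k = 148.283 → ⌈·⌉ = 149
j=11: r + 10k = 164.394111… → ⌈·⌉ = 165
j=12: r + 11k = 180.505222… → ⌈·⌉ = 181
j=13: r + 12k = 196.616333… → ⌈·⌉ = 197
j=14: r + 13k = 212.727444… → ⌈·⌉ = 213
j=15: r + 14k = 228.838555… → ⌈·⌉ = 229
j=16: r + 15k = 244.949666… → ⌈·⌉ = 245
j=17: r + 16k = 261.060777… → ⌈·⌉ = 262
j=18: r + 17k = 277.171888… → ⌈·⌉ = 278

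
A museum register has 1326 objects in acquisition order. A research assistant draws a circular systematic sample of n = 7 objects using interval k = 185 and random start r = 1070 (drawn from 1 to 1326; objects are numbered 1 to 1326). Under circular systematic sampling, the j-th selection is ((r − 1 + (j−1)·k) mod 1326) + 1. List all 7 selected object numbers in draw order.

Selection 1: 1070
Selection 2: 1070 + 185 = 1255
Selection 3: 1255 + 185 = 1440 → 1440 − 1326 = 114
Selection 4: 114 + 185 = 299
Selection 5: 299 + 185 = 484
Selection 6: 484 + 185 = 669
Selection 7: 669 + 185 = 854

1070, 1255, 114, 299, 484, 669, 854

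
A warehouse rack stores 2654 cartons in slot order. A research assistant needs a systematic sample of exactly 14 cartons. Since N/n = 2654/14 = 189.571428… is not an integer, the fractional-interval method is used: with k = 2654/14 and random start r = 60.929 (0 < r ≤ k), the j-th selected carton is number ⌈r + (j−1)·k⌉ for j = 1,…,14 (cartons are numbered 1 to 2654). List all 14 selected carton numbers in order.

61, 251, 441, 630, 820, 1009, 1199, 1388, 1578, 1768, 1957, 2147, 2336, 2526

j=1: r + 0k = 60.929 → ⌈·⌉ = 61
j=2: r + 1k = 250.500428… → ⌈·⌉ = 251
j=3: r + 2k = 440.071857… → ⌈·⌉ = 441
j=4: r + 3k = 629.643285… → ⌈·⌉ = 630
j=5: r + 4k = 819.214714… → ⌈·⌉ = 820
j=6: r + 5k = 1008.786142… → ⌈·⌉ = 1009
j=7: r + 6k = 1198.357571… → ⌈·⌉ = 1199
j=8: r + 7k = 1387.929 → ⌈·⌉ = 1388
j=9: r + 8k = 1577.500428… → ⌈·⌉ = 1578
j=10: r + 9k = 1767.071857… → ⌈·⌉ = 1768
j=11: r + 10k = 1956.643285… → ⌈·⌉ = 1957
j=12: r + 11k = 2146.214714… → ⌈·⌉ = 2147
j=13: r + 12k = 2335.786142… → ⌈·⌉ = 2336
j=14: r + 13k = 2525.357571… → ⌈·⌉ = 2526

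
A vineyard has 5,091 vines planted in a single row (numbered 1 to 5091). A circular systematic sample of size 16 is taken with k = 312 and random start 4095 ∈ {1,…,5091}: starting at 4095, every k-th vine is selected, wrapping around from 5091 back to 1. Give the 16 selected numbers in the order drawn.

Selection 1: 4095
Selection 2: 4095 + 312 = 4407
Selection 3: 4407 + 312 = 4719
Selection 4: 4719 + 312 = 5031
Selection 5: 5031 + 312 = 5343 → 5343 − 5091 = 252
Selection 6: 252 + 312 = 564
Selection 7: 564 + 312 = 876
Selection 8: 876 + 312 = 1188
Selection 9: 1188 + 312 = 1500
Selection 10: 1500 + 312 = 1812
Selection 11: 1812 + 312 = 2124
Selection 12: 2124 + 312 = 2436
Selection 13: 2436 + 312 = 2748
Selection 14: 2748 + 312 = 3060
Selection 15: 3060 + 312 = 3372
Selection 16: 3372 + 312 = 3684

4095, 4407, 4719, 5031, 252, 564, 876, 1188, 1500, 1812, 2124, 2436, 2748, 3060, 3372, 3684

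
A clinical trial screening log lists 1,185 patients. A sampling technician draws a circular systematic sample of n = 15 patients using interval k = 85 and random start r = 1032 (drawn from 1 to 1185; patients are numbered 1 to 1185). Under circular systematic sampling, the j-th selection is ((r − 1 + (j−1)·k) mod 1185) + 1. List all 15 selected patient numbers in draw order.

Selection 1: 1032
Selection 2: 1032 + 85 = 1117
Selection 3: 1117 + 85 = 1202 → 1202 − 1185 = 17
Selection 4: 17 + 85 = 102
Selection 5: 102 + 85 = 187
Selection 6: 187 + 85 = 272
Selection 7: 272 + 85 = 357
Selection 8: 357 + 85 = 442
Selection 9: 442 + 85 = 527
Selection 10: 527 + 85 = 612
Selection 11: 612 + 85 = 697
Selection 12: 697 + 85 = 782
Selection 13: 782 + 85 = 867
Selection 14: 867 + 85 = 952
Selection 15: 952 + 85 = 1037

1032, 1117, 17, 102, 187, 272, 357, 442, 527, 612, 697, 782, 867, 952, 1037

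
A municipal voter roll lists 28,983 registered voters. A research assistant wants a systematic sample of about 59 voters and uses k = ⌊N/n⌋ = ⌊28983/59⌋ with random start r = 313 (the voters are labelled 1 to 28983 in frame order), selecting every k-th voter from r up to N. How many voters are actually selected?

59

k = ⌊28983/59⌋ = 491
Achieved size = ⌊(28983 − 313)/491⌋ + 1 = ⌊28670/491⌋ + 1 = 58 + 1 = 59
(last selection: 313 + 58×491 = 28791 ≤ 28983; next would be 29282 > 28983)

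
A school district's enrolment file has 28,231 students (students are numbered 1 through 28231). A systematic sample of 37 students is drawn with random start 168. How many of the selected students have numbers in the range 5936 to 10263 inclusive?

6

k = 28231/37 = 763
First selection ≥ 5936: 168 + ⌈(5936−168)/763⌉·763 = 168 + 8×763 = 6272
Last selection ≤ 10263: 168 + ⌊(10263−168)/763⌋·763 = 168 + 13×763 = 10087
Count = 13 − 8 + 1 = 6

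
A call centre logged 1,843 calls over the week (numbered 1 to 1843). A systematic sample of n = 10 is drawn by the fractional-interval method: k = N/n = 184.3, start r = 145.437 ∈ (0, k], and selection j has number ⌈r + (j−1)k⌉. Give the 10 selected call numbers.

146, 330, 515, 699, 883, 1067, 1252, 1436, 1620, 1805

j=1: r + 0k = 145.437 → ⌈·⌉ = 146
j=2: r + 1k = 329.737 → ⌈·⌉ = 330
j=3: r + 2k = 514.037 → ⌈·⌉ = 515
j=4: r + 3k = 698.337 → ⌈·⌉ = 699
j=5: r + 4k = 882.637 → ⌈·⌉ = 883
j=6: r + 5k = 1066.937 → ⌈·⌉ = 1067
j=7: r + 6k = 1251.237 → ⌈·⌉ = 1252
j=8: r + 7k = 1435.537 → ⌈·⌉ = 1436
j=9: r + 8k = 1619.837 → ⌈·⌉ = 1620
j=10: r + 9k = 1804.137 → ⌈·⌉ = 1805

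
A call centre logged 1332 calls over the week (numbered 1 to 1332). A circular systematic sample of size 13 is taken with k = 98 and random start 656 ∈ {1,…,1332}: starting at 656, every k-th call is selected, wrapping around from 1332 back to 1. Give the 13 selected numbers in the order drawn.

656, 754, 852, 950, 1048, 1146, 1244, 10, 108, 206, 304, 402, 500

Selection 1: 656
Selection 2: 656 + 98 = 754
Selection 3: 754 + 98 = 852
Selection 4: 852 + 98 = 950
Selection 5: 950 + 98 = 1048
Selection 6: 1048 + 98 = 1146
Selection 7: 1146 + 98 = 1244
Selection 8: 1244 + 98 = 1342 → 1342 − 1332 = 10
Selection 9: 10 + 98 = 108
Selection 10: 108 + 98 = 206
Selection 11: 206 + 98 = 304
Selection 12: 304 + 98 = 402
Selection 13: 402 + 98 = 500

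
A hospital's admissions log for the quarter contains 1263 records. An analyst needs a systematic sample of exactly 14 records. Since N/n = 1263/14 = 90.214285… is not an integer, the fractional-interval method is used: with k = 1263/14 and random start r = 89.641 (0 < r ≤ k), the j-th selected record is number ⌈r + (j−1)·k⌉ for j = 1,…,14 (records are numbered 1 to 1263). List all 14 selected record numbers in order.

90, 180, 271, 361, 451, 541, 631, 722, 812, 902, 992, 1082, 1173, 1263

j=1: r + 0k = 89.641 → ⌈·⌉ = 90
j=2: r + 1k = 179.855285… → ⌈·⌉ = 180
j=3: r + 2k = 270.069571… → ⌈·⌉ = 271
j=4: r + 3k = 360.283857… → ⌈·⌉ = 361
j=5: r + 4k = 450.498142… → ⌈·⌉ = 451
j=6: r + 5k = 540.712428… → ⌈·⌉ = 541
j=7: r + 6k = 630.926714… → ⌈·⌉ = 631
j=8: r + 7k = 721.141 → ⌈·⌉ = 722
j=9: r + 8k = 811.355285… → ⌈·⌉ = 812
j=10: r + 9k = 901.569571… → ⌈·⌉ = 902
j=11: r + 10k = 991.783857… → ⌈·⌉ = 992
j=12: r + 11k = 1081.998142… → ⌈·⌉ = 1082
j=13: r + 12k = 1172.212428… → ⌈·⌉ = 1173
j=14: r + 13k = 1262.426714… → ⌈·⌉ = 1263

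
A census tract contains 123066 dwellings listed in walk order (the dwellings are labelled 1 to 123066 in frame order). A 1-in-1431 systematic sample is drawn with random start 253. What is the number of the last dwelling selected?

121888

k = 1431
86th selection = r + (86−1)·k = 253 + 85×1431 = 253 + 121635 = 121888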